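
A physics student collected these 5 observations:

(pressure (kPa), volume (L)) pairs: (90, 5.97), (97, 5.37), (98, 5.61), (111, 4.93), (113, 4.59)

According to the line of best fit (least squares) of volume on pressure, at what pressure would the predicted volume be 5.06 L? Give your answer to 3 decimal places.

106.157

n = 5, Σx = 509, Σy = 26.47, Σxy = 2673.87, Σx² = 52203
Sxx = Σx² − (Σx)²/n = 52203 − 51816.2 = 386.8
Sxy = Σxy − (Σx)(Σy)/n = 2673.87 − 2694.646 = -20.776
b = Sxy/Sxx = -20.776/386.8 = -0.053713
a = ȳ − b·x̄ = 5.294 − (-0.053713)·101.8 = 10.761934
Set a + b·x = 5.06: x = (5.06 − 10.761934) / (-0.053713) = 106.156527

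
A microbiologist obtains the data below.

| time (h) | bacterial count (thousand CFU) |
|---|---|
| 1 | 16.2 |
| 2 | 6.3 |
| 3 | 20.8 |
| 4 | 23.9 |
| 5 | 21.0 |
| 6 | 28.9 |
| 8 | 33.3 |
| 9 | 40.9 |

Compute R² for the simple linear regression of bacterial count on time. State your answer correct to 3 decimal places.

0.833

n = 8, Σx = 38, Σy = 191.3, Σxy = 1099.7, Σx² = 236, Σy² = 5363.89
Sxx = Σx² − (Σx)²/n = 236 − 180.5 = 55.5
Sxy = Σxy − (Σx)(Σy)/n = 1099.7 − 908.675 = 191.025
Syy = Σy² − (Σy)²/n = 5363.89 − 4574.46125 = 789.42875
R² = Sxy²/(Sxx·Syy) = (191.025)²/(55.5·789.42875) = 0.832865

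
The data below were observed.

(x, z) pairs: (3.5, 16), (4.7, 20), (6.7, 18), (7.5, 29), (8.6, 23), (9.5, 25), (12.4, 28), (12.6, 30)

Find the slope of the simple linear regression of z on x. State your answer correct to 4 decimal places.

n = 8, Σx = 65.5, Σy = 189, Σxy = 1648.6, Σx² = 612.21
Sxx = Σx² − (Σx)²/n = 612.21 − 536.28125 = 75.92875
Sxy = Σxy − (Σx)(Σy)/n = 1648.6 − 1547.4375 = 101.1625
b = Sxy/Sxx = 101.1625/75.92875 = 1.332335

1.3323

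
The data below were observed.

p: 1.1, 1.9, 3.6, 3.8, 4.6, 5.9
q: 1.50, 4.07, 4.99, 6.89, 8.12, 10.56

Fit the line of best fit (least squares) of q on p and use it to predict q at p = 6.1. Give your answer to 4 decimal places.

n = 6, Σx = 20.9, Σy = 36.13, Σxy = 153.185, Σx² = 88.19
Sxx = Σx² − (Σx)²/n = 88.19 − 72.801667 = 15.388333
Sxy = Σxy − (Σx)(Σy)/n = 153.185 − 125.852833 = 27.332167
b = Sxy/Sxx = 27.332167/15.388333 = 1.776162
a = ȳ − b·x̄ = 6.021667 − 1.776162·3.483333 = -0.165296
ŷ(6.1) = a + b·6.1 = -0.165296 + 1.776162·6.1 = 10.669290

10.6693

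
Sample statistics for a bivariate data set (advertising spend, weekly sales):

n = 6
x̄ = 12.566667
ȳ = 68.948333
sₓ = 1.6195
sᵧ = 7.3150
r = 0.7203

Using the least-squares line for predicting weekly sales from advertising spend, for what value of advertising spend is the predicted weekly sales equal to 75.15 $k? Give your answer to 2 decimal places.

14.47

b = r · sᵧ/sₓ = 0.7203 · 7.315/1.6195 = 3.253470
a = ȳ − b·x̄ = 68.948333 − 3.253470·12.566667 = 28.063060
Set a + b·x = 75.15: x = (75.15 − 28.063060) / 3.253470 = 14.472837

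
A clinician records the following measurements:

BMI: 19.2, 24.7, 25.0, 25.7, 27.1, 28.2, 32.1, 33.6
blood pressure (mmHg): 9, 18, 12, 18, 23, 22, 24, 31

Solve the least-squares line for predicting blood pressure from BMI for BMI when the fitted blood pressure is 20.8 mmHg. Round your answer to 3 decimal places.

n = 8, Σx = 215.6, Σy = 157, Σxy = 4435.7, Σx² = 5953.24
Sxx = Σx² − (Σx)²/n = 5953.24 − 5810.42 = 142.82
Sxy = Σxy − (Σx)(Σy)/n = 4435.7 − 4231.15 = 204.55
b = Sxy/Sxx = 204.55/142.82 = 1.432222
a = ȳ − b·x̄ = 19.625 − 1.432222·26.95 = -18.973393
Set a + b·x = 20.8: x = (20.8 − (-18.973393)) / 1.432222 = 27.770403

27.770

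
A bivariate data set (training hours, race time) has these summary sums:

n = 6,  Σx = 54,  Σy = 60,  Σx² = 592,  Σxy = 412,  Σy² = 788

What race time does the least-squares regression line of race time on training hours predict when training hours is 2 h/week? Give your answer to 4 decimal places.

Sxx = Σx² − (Σx)²/n = 592 − 486 = 106
Sxy = Σxy − (Σx)(Σy)/n = 412 − 540 = -128
b = Sxy/Sxx = -128/106 = -1.207547
a = ȳ − b·x̄ = 10 − (-1.207547)·9 = 20.867925
ŷ(2) = a + b·2 = 20.867925 + (-1.207547)·2 = 18.452830

18.4528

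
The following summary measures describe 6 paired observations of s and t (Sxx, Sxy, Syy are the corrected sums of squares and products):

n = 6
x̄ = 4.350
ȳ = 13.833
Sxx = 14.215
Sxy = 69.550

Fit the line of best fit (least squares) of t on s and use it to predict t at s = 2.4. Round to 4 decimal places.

b = Sxy/Sxx = 69.55/14.215 = 4.892719
a = ȳ − b·x̄ = 13.833 − 4.892719·4.35 = -7.450327
ŷ(2.4) = a + b·2.4 = -7.450327 + 4.892719·2.4 = 4.292198

4.2922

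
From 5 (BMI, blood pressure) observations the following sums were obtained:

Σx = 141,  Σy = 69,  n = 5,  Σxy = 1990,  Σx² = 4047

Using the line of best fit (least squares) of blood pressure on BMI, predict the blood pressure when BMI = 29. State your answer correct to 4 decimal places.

14.2994

Sxx = Σx² − (Σx)²/n = 4047 − 3976.2 = 70.8
Sxy = Σxy − (Σx)(Σy)/n = 1990 − 1945.8 = 44.2
b = Sxy/Sxx = 44.2/70.8 = 0.624294
a = ȳ − b·x̄ = 13.8 − 0.624294·28.2 = -3.805085
ŷ(29) = a + b·29 = -3.805085 + 0.624294·29 = 14.299435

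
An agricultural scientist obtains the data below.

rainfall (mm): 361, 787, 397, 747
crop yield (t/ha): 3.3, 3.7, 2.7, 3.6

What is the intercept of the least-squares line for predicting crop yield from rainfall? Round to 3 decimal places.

n = 4, Σx = 2292, Σy = 13.3, Σxy = 7864.3, Σx² = 1465308
Sxx = Σx² − (Σx)²/n = 1465308 − 1313316 = 151992
Sxy = Σxy − (Σx)(Σy)/n = 7864.3 − 7620.9 = 243.4
b = Sxy/Sxx = 243.4/151992 = 0.001601
a = ȳ − b·x̄ = 3.325 − 0.001601·573 = 2.407398

2.407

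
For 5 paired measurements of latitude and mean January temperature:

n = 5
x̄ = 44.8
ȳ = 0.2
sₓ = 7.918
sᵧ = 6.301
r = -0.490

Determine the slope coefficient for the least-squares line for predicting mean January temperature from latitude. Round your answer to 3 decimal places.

b = r · sᵧ/sₓ = -0.49 · 6.301/7.918 = -0.389933

-0.390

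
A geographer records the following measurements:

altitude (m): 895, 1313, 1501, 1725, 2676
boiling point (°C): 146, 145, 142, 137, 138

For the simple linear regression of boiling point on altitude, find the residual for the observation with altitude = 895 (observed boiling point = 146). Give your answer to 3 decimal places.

n = 5, Σx = 8110, Σy = 708, Σxy = 1139810, Σx² = 14914596
Sxx = Σx² − (Σx)²/n = 14914596 − 13154420 = 1760176
Sxy = Σxy − (Σx)(Σy)/n = 1139810 − 1148376 = -8566
b = Sxy/Sxx = -8566/1760176 = -0.004867
a = ȳ − b·x̄ = 141.6 − (-0.004867)·1622 = 149.493558
ŷ(895) = 149.493558 + (-0.004867)·895 = 145.137988
residual = y − ŷ = 146 − 145.137988 = 0.862012

0.862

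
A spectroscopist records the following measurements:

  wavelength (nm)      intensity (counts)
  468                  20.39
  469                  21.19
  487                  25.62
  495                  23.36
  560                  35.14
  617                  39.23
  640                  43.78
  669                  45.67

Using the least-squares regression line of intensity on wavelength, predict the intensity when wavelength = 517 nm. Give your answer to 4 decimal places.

27.5817

n = 8, Σx = 4405, Σy = 254.38, Σxy = 145976.51, Σx² = 2472629
Sxx = Σx² − (Σx)²/n = 2472629 − 2425503.125 = 47125.875
Sxy = Σxy − (Σx)(Σy)/n = 145976.51 − 140067.9875 = 5908.5225
b = Sxy/Sxx = 5908.5225/47125.875 = 0.125377
a = ȳ − b·x̄ = 31.7975 − 0.125377·550.625 = -37.238464
ŷ(517) = a + b·517 = -37.238464 + 0.125377·517 = 27.581683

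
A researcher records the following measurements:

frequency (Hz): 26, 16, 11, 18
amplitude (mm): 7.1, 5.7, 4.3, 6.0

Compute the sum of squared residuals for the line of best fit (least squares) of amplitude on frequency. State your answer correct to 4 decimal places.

n = 4, Σx = 71, Σy = 23.1, Σxy = 431.1, Σx² = 1377, Σy² = 137.39
Sxx = Σx² − (Σx)²/n = 1377 − 1260.25 = 116.75
Sxy = Σxy − (Σx)(Σy)/n = 431.1 − 410.025 = 21.075
Syy = Σy² − (Σy)²/n = 137.39 − 133.4025 = 3.9875
b = Sxy/Sxx = 21.075/116.75 = 0.180514
SSE = Syy − b·Sxy = 3.9875 − 0.180514·21.075 = 0.183169

0.1832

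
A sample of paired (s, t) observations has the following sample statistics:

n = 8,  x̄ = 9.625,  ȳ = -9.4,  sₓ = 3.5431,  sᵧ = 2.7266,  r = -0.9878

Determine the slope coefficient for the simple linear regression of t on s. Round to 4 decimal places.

-0.7602

b = r · sᵧ/sₓ = -0.9878 · 2.7266/3.5431 = -0.760164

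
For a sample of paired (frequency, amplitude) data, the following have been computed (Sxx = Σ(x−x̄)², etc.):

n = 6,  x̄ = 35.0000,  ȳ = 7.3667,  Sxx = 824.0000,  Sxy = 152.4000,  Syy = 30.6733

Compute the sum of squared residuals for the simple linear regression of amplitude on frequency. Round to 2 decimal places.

2.49

b = Sxy/Sxx = 152.4/824 = 0.184951
SSE = Syy − b·Sxy = 30.6733 − 0.184951·152.4 = 2.486698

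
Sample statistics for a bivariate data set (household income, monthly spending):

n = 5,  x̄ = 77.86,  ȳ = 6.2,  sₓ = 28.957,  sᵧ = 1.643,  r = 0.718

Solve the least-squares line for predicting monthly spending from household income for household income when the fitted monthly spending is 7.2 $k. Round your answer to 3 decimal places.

b = r · sᵧ/sₓ = 0.718 · 1.643/28.957 = 0.040739
a = ȳ − b·x̄ = 6.2 − 0.040739·77.86 = 3.028076
Set a + b·x = 7.2: x = (7.2 − 3.028076) / 0.040739 = 102.406612

102.407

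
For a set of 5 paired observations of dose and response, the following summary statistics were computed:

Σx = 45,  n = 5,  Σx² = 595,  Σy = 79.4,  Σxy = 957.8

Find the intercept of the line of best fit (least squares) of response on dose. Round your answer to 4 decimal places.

Sxx = Σx² − (Σx)²/n = 595 − 405 = 190
Sxy = Σxy − (Σx)(Σy)/n = 957.8 − 714.6 = 243.2
b = Sxy/Sxx = 243.2/190 = 1.28
a = ȳ − b·x̄ = 15.88 − 1.28·9 = 4.36

4.3600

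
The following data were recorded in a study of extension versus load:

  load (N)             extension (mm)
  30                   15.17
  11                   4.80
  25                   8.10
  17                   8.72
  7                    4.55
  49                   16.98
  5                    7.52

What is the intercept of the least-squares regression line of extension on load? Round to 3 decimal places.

3.641

n = 7, Σx = 144, Σy = 65.84, Σxy = 1760.11, Σx² = 4410
Sxx = Σx² − (Σx)²/n = 4410 − 2962.285714 = 1447.714286
Sxy = Σxy − (Σx)(Σy)/n = 1760.11 − 1354.422857 = 405.687143
b = Sxy/Sxx = 405.687143/1447.714286 = 0.280226
a = ȳ − b·x̄ = 9.405714 − 0.280226·20.571429 = 3.641066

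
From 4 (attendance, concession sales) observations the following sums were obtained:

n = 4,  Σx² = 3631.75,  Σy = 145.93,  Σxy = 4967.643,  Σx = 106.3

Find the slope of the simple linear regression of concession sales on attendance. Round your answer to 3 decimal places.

1.350

Sxx = Σx² − (Σx)²/n = 3631.75 − 2824.9225 = 806.8275
Sxy = Σxy − (Σx)(Σy)/n = 4967.643 − 3878.08975 = 1089.55325
b = Sxy/Sxx = 1089.55325/806.8275 = 1.350417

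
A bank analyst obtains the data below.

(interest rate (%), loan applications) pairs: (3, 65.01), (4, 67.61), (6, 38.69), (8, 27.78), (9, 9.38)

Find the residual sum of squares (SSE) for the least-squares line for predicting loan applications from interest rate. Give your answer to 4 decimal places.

124.1351

n = 5, Σx = 30, Σy = 208.47, Σxy = 1004.27, Σx² = 206, Σy² = 11154.0411
Sxx = Σx² − (Σx)²/n = 206 − 180 = 26
Sxy = Σxy − (Σx)(Σy)/n = 1004.27 − 1250.82 = -246.55
Syy = Σy² − (Σy)²/n = 11154.0411 − 8691.94818 = 2462.09292
b = Sxy/Sxx = -246.55/26 = -9.482692
SSE = Syy − b·Sxy = 2462.09292 − (-9.482692)·(-246.55) = 124.135132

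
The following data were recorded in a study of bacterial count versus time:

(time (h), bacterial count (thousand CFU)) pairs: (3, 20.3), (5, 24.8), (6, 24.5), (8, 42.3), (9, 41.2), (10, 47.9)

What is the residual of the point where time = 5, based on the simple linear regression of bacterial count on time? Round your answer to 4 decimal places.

n = 6, Σx = 41, Σy = 201, Σxy = 1520.1, Σx² = 315
Sxx = Σx² − (Σx)²/n = 315 − 280.166667 = 34.833333
Sxy = Σxy − (Σx)(Σy)/n = 1520.1 − 1373.5 = 146.6
b = Sxy/Sxx = 146.6/34.833333 = 4.208612
a = ȳ − b·x̄ = 33.5 − 4.208612·6.833333 = 4.741148
ŷ(5) = 4.741148 + 4.208612·5 = 25.784211
residual = y − ŷ = 24.8 − 25.784211 = -0.984211

-0.9842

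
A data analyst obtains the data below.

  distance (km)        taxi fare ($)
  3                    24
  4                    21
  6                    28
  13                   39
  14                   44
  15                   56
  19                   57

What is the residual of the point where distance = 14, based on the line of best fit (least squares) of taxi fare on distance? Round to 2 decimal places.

n = 7, Σx = 74, Σy = 269, Σxy = 3370, Σx² = 1012
Sxx = Σx² − (Σx)²/n = 1012 − 782.285714 = 229.714286
Sxy = Σxy − (Σx)(Σy)/n = 3370 − 2843.714286 = 526.285714
b = Sxy/Sxx = 526.285714/229.714286 = 2.291045
a = ȳ − b·x̄ = 38.428571 − 2.291045·10.571429 = 14.208955
ŷ(14) = 14.208955 + 2.291045·14 = 46.283582
residual = y − ŷ = 44 − 46.283582 = -2.283582

-2.28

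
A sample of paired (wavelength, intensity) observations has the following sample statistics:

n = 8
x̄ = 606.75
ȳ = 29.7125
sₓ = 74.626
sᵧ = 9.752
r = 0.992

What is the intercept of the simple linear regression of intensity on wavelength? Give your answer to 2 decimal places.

-48.94

b = r · sᵧ/sₓ = 0.992 · 9.752/74.626 = 0.129633
a = ȳ − b·x̄ = 29.7125 − 0.129633·606.75 = -48.942256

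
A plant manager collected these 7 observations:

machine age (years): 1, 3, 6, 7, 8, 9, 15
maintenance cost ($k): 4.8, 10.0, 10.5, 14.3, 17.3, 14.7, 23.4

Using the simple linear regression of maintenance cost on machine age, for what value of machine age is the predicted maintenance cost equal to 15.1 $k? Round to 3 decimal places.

8.206

n = 7, Σx = 49, Σy = 95, Σxy = 819.6, Σx² = 465
Sxx = Σx² − (Σx)²/n = 465 − 343 = 122
Sxy = Σxy − (Σx)(Σy)/n = 819.6 − 665 = 154.6
b = Sxy/Sxx = 154.6/122 = 1.267213
a = ȳ − b·x̄ = 13.571429 − 1.267213·7 = 4.700937
Set a + b·x = 15.1: x = (15.1 − 4.700937) / 1.267213 = 8.206247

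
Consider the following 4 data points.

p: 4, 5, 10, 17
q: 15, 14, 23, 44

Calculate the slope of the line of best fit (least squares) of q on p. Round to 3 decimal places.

2.302

n = 4, Σx = 36, Σy = 96, Σxy = 1108, Σx² = 430
Sxx = Σx² − (Σx)²/n = 430 − 324 = 106
Sxy = Σxy − (Σx)(Σy)/n = 1108 − 864 = 244
b = Sxy/Sxx = 244/106 = 2.301887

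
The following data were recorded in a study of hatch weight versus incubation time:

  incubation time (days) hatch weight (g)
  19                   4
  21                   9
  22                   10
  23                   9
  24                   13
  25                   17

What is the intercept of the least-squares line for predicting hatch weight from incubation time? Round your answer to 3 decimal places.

n = 6, Σx = 134, Σy = 62, Σxy = 1429, Σx² = 3016
Sxx = Σx² − (Σx)²/n = 3016 − 2992.666667 = 23.333333
Sxy = Σxy − (Σx)(Σy)/n = 1429 − 1384.666667 = 44.333333
b = Sxy/Sxx = 44.333333/23.333333 = 1.9
a = ȳ − b·x̄ = 10.333333 − 1.9·22.333333 = -32.1

-32.100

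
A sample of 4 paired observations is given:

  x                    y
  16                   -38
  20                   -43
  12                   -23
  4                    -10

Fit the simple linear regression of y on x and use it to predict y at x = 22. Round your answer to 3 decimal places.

-47.914

n = 4, Σx = 52, Σy = -114, Σxy = -1784, Σx² = 816
Sxx = Σx² − (Σx)²/n = 816 − 676 = 140
Sxy = Σxy − (Σx)(Σy)/n = -1784 − (-1482) = -302
b = Sxy/Sxx = -302/140 = -2.157143
a = ȳ − b·x̄ = -28.5 − (-2.157143)·13 = -0.457143
ŷ(22) = a + b·22 = -0.457143 + (-2.157143)·22 = -47.914286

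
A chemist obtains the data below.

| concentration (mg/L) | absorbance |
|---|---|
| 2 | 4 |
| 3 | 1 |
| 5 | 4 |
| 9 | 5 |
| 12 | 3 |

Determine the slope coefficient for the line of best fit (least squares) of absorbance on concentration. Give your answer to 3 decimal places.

0.093

n = 5, Σx = 31, Σy = 17, Σxy = 112, Σx² = 263
Sxx = Σx² − (Σx)²/n = 263 − 192.2 = 70.8
Sxy = Σxy − (Σx)(Σy)/n = 112 − 105.4 = 6.6
b = Sxy/Sxx = 6.6/70.8 = 0.093220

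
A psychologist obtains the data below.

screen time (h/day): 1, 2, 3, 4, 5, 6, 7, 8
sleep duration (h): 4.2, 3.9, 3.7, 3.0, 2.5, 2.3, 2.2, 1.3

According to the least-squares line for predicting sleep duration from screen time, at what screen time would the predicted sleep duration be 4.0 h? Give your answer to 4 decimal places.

1.7104

n = 8, Σx = 36, Σy = 23.1, Σxy = 87.2, Σx² = 204
Sxx = Σx² − (Σx)²/n = 204 − 162 = 42
Sxy = Σxy − (Σx)(Σy)/n = 87.2 − 103.95 = -16.75
b = Sxy/Sxx = -16.75/42 = -0.398810
a = ȳ − b·x̄ = 2.8875 − (-0.398810)·4.5 = 4.682143
Set a + b·x = 4.0: x = (4.0 − 4.682143) / (-0.398810) = 1.710448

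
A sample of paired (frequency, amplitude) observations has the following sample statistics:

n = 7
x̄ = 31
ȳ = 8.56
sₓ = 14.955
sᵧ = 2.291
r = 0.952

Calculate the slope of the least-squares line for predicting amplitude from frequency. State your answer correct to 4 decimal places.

b = r · sᵧ/sₓ = 0.952 · 2.291/14.955 = 0.145840

0.1458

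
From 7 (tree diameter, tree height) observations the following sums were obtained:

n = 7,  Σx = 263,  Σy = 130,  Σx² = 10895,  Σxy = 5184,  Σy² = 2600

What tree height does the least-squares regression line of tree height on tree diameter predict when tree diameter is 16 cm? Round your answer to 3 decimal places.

12.194

Sxx = Σx² − (Σx)²/n = 10895 − 9881.285714 = 1013.714286
Sxy = Σxy − (Σx)(Σy)/n = 5184 − 4884.285714 = 299.714286
b = Sxy/Sxx = 299.714286/1013.714286 = 0.295660
a = ȳ − b·x̄ = 18.571429 − 0.295660·37.571429 = 7.463078
ŷ(16) = a + b·16 = 7.463078 + 0.295660·16 = 12.193630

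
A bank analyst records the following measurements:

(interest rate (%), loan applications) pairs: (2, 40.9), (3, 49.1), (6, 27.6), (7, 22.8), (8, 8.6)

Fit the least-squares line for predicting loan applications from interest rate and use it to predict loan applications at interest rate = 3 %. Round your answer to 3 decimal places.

n = 5, Σx = 26, Σy = 149, Σxy = 623.1, Σx² = 162
Sxx = Σx² − (Σx)²/n = 162 − 135.2 = 26.8
Sxy = Σxy − (Σx)(Σy)/n = 623.1 − 774.8 = -151.7
b = Sxy/Sxx = -151.7/26.8 = -5.660448
a = ȳ − b·x̄ = 29.8 − (-5.660448)·5.2 = 59.234328
ŷ(3) = a + b·3 = 59.234328 + (-5.660448)·3 = 42.252985

42.253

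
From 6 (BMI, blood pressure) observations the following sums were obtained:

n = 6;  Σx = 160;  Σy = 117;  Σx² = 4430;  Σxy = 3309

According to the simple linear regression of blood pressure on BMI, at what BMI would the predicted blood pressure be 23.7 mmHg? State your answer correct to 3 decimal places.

Sxx = Σx² − (Σx)²/n = 4430 − 4266.666667 = 163.333333
Sxy = Σxy − (Σx)(Σy)/n = 3309 − 3120 = 189
b = Sxy/Sxx = 189/163.333333 = 1.157143
a = ȳ − b·x̄ = 19.5 − 1.157143·26.666667 = -11.357143
Set a + b·x = 23.7: x = (23.7 − (-11.357143)) / 1.157143 = 30.296296

30.296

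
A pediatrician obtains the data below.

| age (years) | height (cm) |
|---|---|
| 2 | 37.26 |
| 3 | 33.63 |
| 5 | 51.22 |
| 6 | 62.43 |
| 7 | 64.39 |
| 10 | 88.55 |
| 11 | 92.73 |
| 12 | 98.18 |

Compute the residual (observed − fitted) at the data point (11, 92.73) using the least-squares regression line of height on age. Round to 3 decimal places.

-0.060

n = 8, Σx = 56, Σy = 528.39, Σxy = 4340.51, Σx² = 488
Sxx = Σx² − (Σx)²/n = 488 − 392 = 96
Sxy = Σxy − (Σx)(Σy)/n = 4340.51 − 3698.73 = 641.78
b = Sxy/Sxx = 641.78/96 = 6.685208
a = ȳ − b·x̄ = 66.04875 − 6.685208·7 = 19.252292
ŷ(11) = 19.252292 + 6.685208·11 = 92.789583
residual = y − ŷ = 92.73 − 92.789583 = -0.059583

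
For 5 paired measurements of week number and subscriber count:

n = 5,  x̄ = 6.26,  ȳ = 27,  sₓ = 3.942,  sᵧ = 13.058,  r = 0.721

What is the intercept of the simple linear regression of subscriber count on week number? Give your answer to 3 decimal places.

12.049

b = r · sᵧ/sₓ = 0.721 · 13.058/3.942 = 2.388335
a = ȳ − b·x̄ = 27 − 2.388335·6.26 = 12.049021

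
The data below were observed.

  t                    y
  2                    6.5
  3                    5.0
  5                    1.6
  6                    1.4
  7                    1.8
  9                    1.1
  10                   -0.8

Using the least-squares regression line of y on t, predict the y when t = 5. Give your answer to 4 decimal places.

3.1541

n = 7, Σx = 42, Σy = 16.6, Σxy = 58.9, Σx² = 304
Sxx = Σx² − (Σx)²/n = 304 − 252 = 52
Sxy = Σxy − (Σx)(Σy)/n = 58.9 − 99.6 = -40.7
b = Sxy/Sxx = -40.7/52 = -0.782692
a = ȳ − b·x̄ = 2.371429 − (-0.782692)·6 = 7.067582
ŷ(5) = a + b·5 = 7.067582 + (-0.782692)·5 = 3.154121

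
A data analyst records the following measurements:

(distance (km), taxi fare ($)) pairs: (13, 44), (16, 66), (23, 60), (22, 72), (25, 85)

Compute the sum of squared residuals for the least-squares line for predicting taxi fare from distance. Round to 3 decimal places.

n = 5, Σx = 99, Σy = 327, Σxy = 6717, Σx² = 2063, Σy² = 22301
Sxx = Σx² − (Σx)²/n = 2063 − 1960.2 = 102.8
Sxy = Σxy − (Σx)(Σy)/n = 6717 − 6474.6 = 242.4
Syy = Σy² − (Σy)²/n = 22301 − 21385.8 = 915.2
b = Sxy/Sxx = 242.4/102.8 = 2.357977
SSE = Syy − b·Sxy = 915.2 − 2.357977·242.4 = 343.626459

343.626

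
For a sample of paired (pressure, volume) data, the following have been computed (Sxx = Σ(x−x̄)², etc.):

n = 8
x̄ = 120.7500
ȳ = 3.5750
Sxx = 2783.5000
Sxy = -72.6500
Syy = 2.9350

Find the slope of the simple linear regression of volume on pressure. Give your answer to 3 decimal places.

-0.026

b = Sxy/Sxx = -72.65/2783.5 = -0.026100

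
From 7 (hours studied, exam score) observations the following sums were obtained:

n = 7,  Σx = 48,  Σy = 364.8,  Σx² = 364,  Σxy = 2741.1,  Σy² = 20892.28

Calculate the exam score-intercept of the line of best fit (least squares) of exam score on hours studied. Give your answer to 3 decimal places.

Sxx = Σx² − (Σx)²/n = 364 − 329.142857 = 34.857143
Sxy = Σxy − (Σx)(Σy)/n = 2741.1 − 2501.485714 = 239.614286
b = Sxy/Sxx = 239.614286/34.857143 = 6.874180
a = ȳ − b·x̄ = 52.114286 − 6.874180·6.857143 = 4.977049

4.977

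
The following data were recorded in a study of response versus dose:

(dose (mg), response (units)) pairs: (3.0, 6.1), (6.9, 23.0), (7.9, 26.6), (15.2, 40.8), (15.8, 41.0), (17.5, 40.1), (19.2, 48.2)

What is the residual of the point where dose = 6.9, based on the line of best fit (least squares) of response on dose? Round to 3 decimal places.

2.843

n = 7, Σx = 85.5, Σy = 225.8, Σxy = 3282.29, Σx² = 1274.59
Sxx = Σx² − (Σx)²/n = 1274.59 − 1044.321429 = 230.268571
Sxy = Σxy − (Σx)(Σy)/n = 3282.29 − 2757.985714 = 524.304286
b = Sxy/Sxx = 524.304286/230.268571 = 2.276925
a = ȳ − b·x̄ = 32.257143 − 2.276925·12.214286 = 4.446129
ŷ(6.9) = 4.446129 + 2.276925·6.9 = 20.156912
residual = y − ŷ = 23.0 − 20.156912 = 2.843088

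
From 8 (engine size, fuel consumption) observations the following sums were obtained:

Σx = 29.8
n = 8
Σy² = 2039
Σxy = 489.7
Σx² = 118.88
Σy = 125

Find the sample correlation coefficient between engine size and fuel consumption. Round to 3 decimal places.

0.926

Sxx = Σx² − (Σx)²/n = 118.88 − 111.005 = 7.875
Sxy = Σxy − (Σx)(Σy)/n = 489.7 − 465.625 = 24.075
Syy = Σy² − (Σy)²/n = 2039 − 1953.125 = 85.875
r = Sxy/√(Sxx·Syy) = 24.075/√(676.265625) = 24.075/26.005108 = 0.925780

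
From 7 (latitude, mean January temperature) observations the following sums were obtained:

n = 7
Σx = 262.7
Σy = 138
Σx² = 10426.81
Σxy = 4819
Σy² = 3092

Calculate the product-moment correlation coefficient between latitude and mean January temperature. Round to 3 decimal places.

Sxx = Σx² − (Σx)²/n = 10426.81 − 9858.755714 = 568.054286
Sxy = Σxy − (Σx)(Σy)/n = 4819 − 5178.942857 = -359.942857
Syy = Σy² − (Σy)²/n = 3092 − 2720.571429 = 371.428571
r = Sxy/√(Sxx·Syy) = -359.942857/√(210991.591837) = -359.942857/459.338211 = -0.783612

-0.784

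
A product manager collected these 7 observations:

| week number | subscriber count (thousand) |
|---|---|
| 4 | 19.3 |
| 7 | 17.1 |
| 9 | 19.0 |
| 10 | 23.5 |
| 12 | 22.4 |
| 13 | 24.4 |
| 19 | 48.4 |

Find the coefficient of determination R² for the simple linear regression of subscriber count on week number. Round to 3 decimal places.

n = 7, Σx = 74, Σy = 174.1, Σxy = 2108.5, Σx² = 920, Σy² = 5017.83
Sxx = Σx² − (Σx)²/n = 920 − 782.285714 = 137.714286
Sxy = Σxy − (Σx)(Σy)/n = 2108.5 − 1840.485714 = 268.014286
Syy = Σy² − (Σy)²/n = 5017.83 − 4330.115714 = 687.714286
R² = Sxy²/(Sxx·Syy) = (268.014286)²/(137.714286·687.714286) = 0.758453

0.758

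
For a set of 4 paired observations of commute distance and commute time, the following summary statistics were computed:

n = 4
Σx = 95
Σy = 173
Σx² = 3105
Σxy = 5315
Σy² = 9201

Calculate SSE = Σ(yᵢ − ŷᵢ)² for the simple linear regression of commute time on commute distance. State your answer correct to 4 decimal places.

Sxx = Σx² − (Σx)²/n = 3105 − 2256.25 = 848.75
Sxy = Σxy − (Σx)(Σy)/n = 5315 − 4108.75 = 1206.25
Syy = Σy² − (Σy)²/n = 9201 − 7482.25 = 1718.75
b = Sxy/Sxx = 1206.25/848.75 = 1.421208
SSE = Syy − b·Sxy = 1718.75 − 1.421208·1206.25 = 4.418262

4.4183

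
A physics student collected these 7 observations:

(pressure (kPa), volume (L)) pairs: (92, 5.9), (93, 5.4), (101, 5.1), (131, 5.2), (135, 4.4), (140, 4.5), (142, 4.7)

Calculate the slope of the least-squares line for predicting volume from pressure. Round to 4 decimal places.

n = 7, Σx = 834, Σy = 35.2, Σxy = 4132.7, Σx² = 102464
Sxx = Σx² − (Σx)²/n = 102464 − 99365.142857 = 3098.857143
Sxy = Σxy − (Σx)(Σy)/n = 4132.7 − 4193.828571 = -61.128571
b = Sxy/Sxx = -61.128571/3098.857143 = -0.019726

-0.0197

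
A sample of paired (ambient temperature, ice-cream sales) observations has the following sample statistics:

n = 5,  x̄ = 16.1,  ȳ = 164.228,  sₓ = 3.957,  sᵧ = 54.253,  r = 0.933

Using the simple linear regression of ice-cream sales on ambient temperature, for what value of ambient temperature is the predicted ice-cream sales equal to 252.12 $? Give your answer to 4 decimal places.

22.9708

b = r · sᵧ/sₓ = 0.933 · 54.253/3.957 = 12.792027
a = ȳ − b·x̄ = 164.228 − 12.792027·16.1 = -41.723627
Set a + b·x = 252.12: x = (252.12 − (-41.723627)) / 12.792027 = 22.970843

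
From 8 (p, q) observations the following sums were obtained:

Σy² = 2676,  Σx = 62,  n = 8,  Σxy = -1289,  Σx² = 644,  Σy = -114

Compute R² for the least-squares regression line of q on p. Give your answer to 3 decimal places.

Sxx = Σx² − (Σx)²/n = 644 − 480.5 = 163.5
Sxy = Σxy − (Σx)(Σy)/n = -1289 − (-883.5) = -405.5
Syy = Σy² − (Σy)²/n = 2676 − 1624.5 = 1051.5
R² = Sxy²/(Sxx·Syy) = (-405.5)²/(163.5·1051.5) = 0.956433

0.956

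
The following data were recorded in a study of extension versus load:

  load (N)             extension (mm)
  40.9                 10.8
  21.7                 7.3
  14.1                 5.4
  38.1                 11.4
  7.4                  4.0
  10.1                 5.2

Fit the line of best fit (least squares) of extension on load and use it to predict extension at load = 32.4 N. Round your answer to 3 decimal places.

n = 6, Σx = 132.3, Σy = 44.1, Σxy = 1192.73, Σx² = 3950.89
Sxx = Σx² − (Σx)²/n = 3950.89 − 2917.215 = 1033.675
Sxy = Σxy − (Σx)(Σy)/n = 1192.73 − 972.405 = 220.325
b = Sxy/Sxx = 220.325/1033.675 = 0.213147
a = ȳ − b·x̄ = 7.35 − 0.213147·22.05 = 2.650103
ŷ(32.4) = a + b·32.4 = 2.650103 + 0.213147·32.4 = 9.556074

9.556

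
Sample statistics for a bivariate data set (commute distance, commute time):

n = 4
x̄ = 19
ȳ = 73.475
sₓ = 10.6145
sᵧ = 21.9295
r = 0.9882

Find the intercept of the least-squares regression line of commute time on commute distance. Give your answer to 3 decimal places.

b = r · sᵧ/sₓ = 0.9882 · 21.9295/10.6145 = 2.041616
a = ȳ − b·x̄ = 73.475 − 2.041616·19 = 34.684298

34.684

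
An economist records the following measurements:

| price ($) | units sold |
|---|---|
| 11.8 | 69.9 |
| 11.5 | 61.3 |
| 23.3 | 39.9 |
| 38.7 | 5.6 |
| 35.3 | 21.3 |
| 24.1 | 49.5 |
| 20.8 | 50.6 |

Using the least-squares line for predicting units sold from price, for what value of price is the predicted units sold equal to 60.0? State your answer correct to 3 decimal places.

15.297

n = 7, Σx = 165.5, Σy = 298.1, Σxy = 5673.48, Σx² = 4571.61
Sxx = Σx² − (Σx)²/n = 4571.61 − 3912.892857 = 658.717143
Sxy = Σxy − (Σx)(Σy)/n = 5673.48 − 7047.935714 = -1374.455714
b = Sxy/Sxx = -1374.455714/658.717143 = -2.086564
a = ȳ − b·x̄ = 42.585714 − (-2.086564)·23.642857 = 91.918057
Set a + b·x = 60.0: x = (60.0 − 91.918057) / (-2.086564) = 15.296944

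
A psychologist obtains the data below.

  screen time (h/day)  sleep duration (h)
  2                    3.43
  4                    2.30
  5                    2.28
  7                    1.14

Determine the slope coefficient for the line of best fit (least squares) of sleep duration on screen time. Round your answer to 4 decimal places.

-0.4412

n = 4, Σx = 18, Σy = 9.15, Σxy = 35.44, Σx² = 94
Sxx = Σx² − (Σx)²/n = 94 − 81 = 13
Sxy = Σxy − (Σx)(Σy)/n = 35.44 − 41.175 = -5.735
b = Sxy/Sxx = -5.735/13 = -0.441154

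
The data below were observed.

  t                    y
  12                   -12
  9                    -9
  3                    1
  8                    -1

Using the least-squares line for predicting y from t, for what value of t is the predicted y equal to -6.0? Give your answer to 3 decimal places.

8.508

n = 4, Σx = 32, Σy = -21, Σxy = -230, Σx² = 298
Sxx = Σx² − (Σx)²/n = 298 − 256 = 42
Sxy = Σxy − (Σx)(Σy)/n = -230 − (-168) = -62
b = Sxy/Sxx = -62/42 = -1.476190
a = ȳ − b·x̄ = -5.25 − (-1.476190)·8 = 6.559524
Set a + b·x = -6.0: x = (-6.0 − 6.559524) / (-1.476190) = 8.508065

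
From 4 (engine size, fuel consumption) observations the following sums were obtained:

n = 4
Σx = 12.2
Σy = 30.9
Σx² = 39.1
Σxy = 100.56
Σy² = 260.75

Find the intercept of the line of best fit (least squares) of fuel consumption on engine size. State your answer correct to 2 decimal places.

-2.47

Sxx = Σx² − (Σx)²/n = 39.1 − 37.21 = 1.89
Sxy = Σxy − (Σx)(Σy)/n = 100.56 − 94.245 = 6.315
b = Sxy/Sxx = 6.315/1.89 = 3.341270
a = ȳ − b·x̄ = 7.725 − 3.341270·3.05 = -2.465873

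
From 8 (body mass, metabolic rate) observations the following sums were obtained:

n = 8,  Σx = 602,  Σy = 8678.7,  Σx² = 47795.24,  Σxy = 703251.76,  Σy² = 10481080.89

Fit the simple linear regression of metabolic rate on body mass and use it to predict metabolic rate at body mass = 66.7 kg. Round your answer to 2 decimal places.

912.86

Sxx = Σx² − (Σx)²/n = 47795.24 − 45300.5 = 2494.74
Sxy = Σxy − (Σx)(Σy)/n = 703251.76 − 653072.175 = 50179.585
b = Sxy/Sxx = 50179.585/2494.74 = 20.114154
a = ȳ − b·x̄ = 1084.8375 − 20.114154·75.25 = -428.752602
ŷ(66.7) = a + b·66.7 = -428.752602 + 20.114154·66.7 = 912.861482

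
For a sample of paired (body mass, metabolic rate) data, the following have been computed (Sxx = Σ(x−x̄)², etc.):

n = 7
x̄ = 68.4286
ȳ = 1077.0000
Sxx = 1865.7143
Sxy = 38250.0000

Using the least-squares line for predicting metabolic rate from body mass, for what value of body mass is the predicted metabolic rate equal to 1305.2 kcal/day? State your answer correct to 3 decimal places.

79.559

b = Sxy/Sxx = 38250/1865.7143 = 20.501531
a = ȳ − b·x̄ = 1077 − 20.501531·68.4286 = -325.891080
Set a + b·x = 1305.2: x = (1305.2 − (-325.891080)) / 20.501531 = 79.559476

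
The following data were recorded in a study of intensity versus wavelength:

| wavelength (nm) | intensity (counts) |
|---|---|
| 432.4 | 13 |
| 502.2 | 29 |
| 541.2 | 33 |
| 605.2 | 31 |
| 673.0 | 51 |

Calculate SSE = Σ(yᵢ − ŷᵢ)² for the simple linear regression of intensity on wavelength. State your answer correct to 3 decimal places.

n = 5, Σx = 2754, Σy = 157, Σxy = 91128.8, Σx² = 1551268.08, Σy² = 5661
Sxx = Σx² − (Σx)²/n = 1551268.08 − 1516903.2 = 34364.88
Sxy = Σxy − (Σx)(Σy)/n = 91128.8 − 86475.6 = 4653.2
Syy = Σy² − (Σy)²/n = 5661 − 4929.8 = 731.2
b = Sxy/Sxx = 4653.2/34364.88 = 0.135406
SSE = Syy − b·Sxy = 731.2 − 0.135406·4653.2 = 101.130282

101.130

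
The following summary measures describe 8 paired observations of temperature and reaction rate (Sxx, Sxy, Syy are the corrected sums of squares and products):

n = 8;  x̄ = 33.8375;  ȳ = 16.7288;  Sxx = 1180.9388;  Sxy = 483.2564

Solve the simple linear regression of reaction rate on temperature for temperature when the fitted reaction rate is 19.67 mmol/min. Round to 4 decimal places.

41.0249

b = Sxy/Sxx = 483.2564/1180.9388 = 0.409214
a = ȳ − b·x̄ = 16.7288 − 0.409214·33.8375 = 2.882030
Set a + b·x = 19.67: x = (19.67 − 2.882030) / 0.409214 = 41.024942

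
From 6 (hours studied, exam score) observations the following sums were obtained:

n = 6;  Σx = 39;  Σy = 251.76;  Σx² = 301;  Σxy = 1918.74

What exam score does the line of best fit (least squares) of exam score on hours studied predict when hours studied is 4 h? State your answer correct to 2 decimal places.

27.10

Sxx = Σx² − (Σx)²/n = 301 − 253.5 = 47.5
Sxy = Σxy − (Σx)(Σy)/n = 1918.74 − 1636.44 = 282.3
b = Sxy/Sxx = 282.3/47.5 = 5.943158
a = ȳ − b·x̄ = 41.96 − 5.943158·6.5 = 3.329474
ŷ(4) = a + b·4 = 3.329474 + 5.943158·4 = 27.102105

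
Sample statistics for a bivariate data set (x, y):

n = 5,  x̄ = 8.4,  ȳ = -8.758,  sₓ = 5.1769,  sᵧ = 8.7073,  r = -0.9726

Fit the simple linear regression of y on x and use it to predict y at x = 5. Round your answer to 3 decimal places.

-3.196

b = r · sᵧ/sₓ = -0.9726 · 8.7073/5.1769 = -1.635867
a = ȳ − b·x̄ = -8.758 − (-1.635867)·8.4 = 4.983283
ŷ(5) = a + b·5 = 4.983283 + (-1.635867)·5 = -3.196052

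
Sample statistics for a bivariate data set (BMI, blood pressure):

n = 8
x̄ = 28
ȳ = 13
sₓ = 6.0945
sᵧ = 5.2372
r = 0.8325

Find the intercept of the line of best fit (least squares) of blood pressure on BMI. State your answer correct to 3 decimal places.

-7.031

b = r · sᵧ/sₓ = 0.8325 · 5.2372/6.0945 = 0.715394
a = ȳ − b·x̄ = 13 − 0.715394·28 = -7.031033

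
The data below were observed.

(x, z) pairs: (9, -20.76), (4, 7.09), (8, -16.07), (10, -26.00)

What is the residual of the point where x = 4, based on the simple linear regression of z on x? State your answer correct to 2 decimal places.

0.23

n = 4, Σx = 31, Σy = -55.74, Σxy = -547.04, Σx² = 261
Sxx = Σx² − (Σx)²/n = 261 − 240.25 = 20.75
Sxy = Σxy − (Σx)(Σy)/n = -547.04 − (-431.985) = -115.055
b = Sxy/Sxx = -115.055/20.75 = -5.544819
a = ȳ − b·x̄ = -13.935 − (-5.544819)·7.75 = 29.037349
ŷ(4) = 29.037349 + (-5.544819)·4 = 6.858072
residual = y − ŷ = 7.09 − 6.858072 = 0.231928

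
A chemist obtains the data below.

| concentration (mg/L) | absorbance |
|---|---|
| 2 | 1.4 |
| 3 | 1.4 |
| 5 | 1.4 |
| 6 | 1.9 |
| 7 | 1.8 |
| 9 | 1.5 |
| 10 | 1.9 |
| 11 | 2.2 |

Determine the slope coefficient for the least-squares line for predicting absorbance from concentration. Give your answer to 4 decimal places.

n = 8, Σx = 53, Σy = 13.5, Σxy = 94.7, Σx² = 425
Sxx = Σx² − (Σx)²/n = 425 − 351.125 = 73.875
Sxy = Σxy − (Σx)(Σy)/n = 94.7 − 89.4375 = 5.2625
b = Sxy/Sxx = 5.2625/73.875 = 0.071235

0.0712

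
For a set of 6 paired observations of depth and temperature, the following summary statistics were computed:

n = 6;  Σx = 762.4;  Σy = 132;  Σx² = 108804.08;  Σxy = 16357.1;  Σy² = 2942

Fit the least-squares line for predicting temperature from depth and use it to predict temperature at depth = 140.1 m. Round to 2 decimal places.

21.55

Sxx = Σx² − (Σx)²/n = 108804.08 − 96875.626667 = 11928.453333
Sxy = Σxy − (Σx)(Σy)/n = 16357.1 − 16772.8 = -415.7
b = Sxy/Sxx = -415.7/11928.453333 = -0.034849
a = ȳ − b·x̄ = 22 − (-0.034849)·127.066667 = 26.428203
ŷ(140.1) = a + b·140.1 = 26.428203 + (-0.034849)·140.1 = 21.545796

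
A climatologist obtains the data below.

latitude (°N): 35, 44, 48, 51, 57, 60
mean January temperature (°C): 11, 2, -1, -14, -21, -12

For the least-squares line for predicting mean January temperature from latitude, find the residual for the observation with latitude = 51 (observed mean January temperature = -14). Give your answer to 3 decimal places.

n = 6, Σx = 295, Σy = -35, Σxy = -2206, Σx² = 14915
Sxx = Σx² − (Σx)²/n = 14915 − 14504.166667 = 410.833333
Sxy = Σxy − (Σx)(Σy)/n = -2206 − (-1720.833333) = -485.166667
b = Sxy/Sxx = -485.166667/410.833333 = -1.180933
a = ȳ − b·x̄ = -5.833333 − (-1.180933)·49.166667 = 52.229209
ŷ(51) = 52.229209 + (-1.180933)·51 = -7.998377
residual = y − ŷ = -14 − (-7.998377) = -6.001623

-6.002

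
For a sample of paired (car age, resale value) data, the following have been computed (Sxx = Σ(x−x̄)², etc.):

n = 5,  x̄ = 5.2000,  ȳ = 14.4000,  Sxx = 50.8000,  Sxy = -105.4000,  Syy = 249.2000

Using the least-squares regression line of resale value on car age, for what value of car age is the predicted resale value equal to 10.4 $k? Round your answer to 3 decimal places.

b = Sxy/Sxx = -105.4/50.8 = -2.074803
a = ȳ − b·x̄ = 14.4 − (-2.074803)·5.2 = 25.188976
Set a + b·x = 10.4: x = (10.4 − 25.188976) / (-2.074803) = 7.127894

7.128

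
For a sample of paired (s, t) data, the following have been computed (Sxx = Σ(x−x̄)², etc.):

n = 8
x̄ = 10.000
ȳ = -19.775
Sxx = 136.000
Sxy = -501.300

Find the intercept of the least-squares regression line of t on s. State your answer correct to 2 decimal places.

17.09

b = Sxy/Sxx = -501.3/136 = -3.686029
a = ȳ − b·x̄ = -19.775 − (-3.686029)·10 = 17.085294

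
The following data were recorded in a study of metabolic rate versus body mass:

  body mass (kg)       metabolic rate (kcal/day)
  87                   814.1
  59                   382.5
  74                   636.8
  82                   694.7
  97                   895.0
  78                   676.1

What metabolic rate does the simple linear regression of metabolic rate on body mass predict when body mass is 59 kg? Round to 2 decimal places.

405.03

n = 6, Σx = 477, Σy = 4099.2, Σxy = 337033.6, Σx² = 38743
Sxx = Σx² − (Σx)²/n = 38743 − 37921.5 = 821.5
Sxy = Σxy − (Σx)(Σy)/n = 337033.6 − 325886.4 = 11147.2
b = Sxy/Sxx = 11147.2/821.5 = 13.569324
a = ȳ − b·x̄ = 683.2 − 13.569324·79.5 = -395.561290
ŷ(59) = a + b·59 = -395.561290 + 13.569324·59 = 405.028850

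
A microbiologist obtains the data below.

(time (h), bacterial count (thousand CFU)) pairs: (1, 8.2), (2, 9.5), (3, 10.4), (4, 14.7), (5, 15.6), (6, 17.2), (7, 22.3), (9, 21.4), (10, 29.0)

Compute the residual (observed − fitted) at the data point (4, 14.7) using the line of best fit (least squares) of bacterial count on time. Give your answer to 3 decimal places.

0.853

n = 9, Σx = 47, Σy = 148.3, Σxy = 937.1, Σx² = 321
Sxx = Σx² − (Σx)²/n = 321 − 245.444444 = 75.555556
Sxy = Σxy − (Σx)(Σy)/n = 937.1 − 774.455556 = 162.644444
b = Sxy/Sxx = 162.644444/75.555556 = 2.152647
a = ȳ − b·x̄ = 16.477778 − 2.152647·5.222222 = 5.236176
ŷ(4) = 5.236176 + 2.152647·4 = 13.846765
residual = y − ŷ = 14.7 − 13.846765 = 0.853235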